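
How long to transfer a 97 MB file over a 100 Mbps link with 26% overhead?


Effective throughput = 100 * (1 - 26/100) = 74 Mbps
File size in Mb = 97 * 8 = 776 Mb
Time = 776 / 74
Time = 10.4865 seconds


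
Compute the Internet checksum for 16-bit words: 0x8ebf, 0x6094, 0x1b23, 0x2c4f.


Sum all words (with carry folding):
+ 0x8ebf = 0x8ebf
+ 0x6094 = 0xef53
+ 0x1b23 = 0x0a77
+ 0x2c4f = 0x36c6
One's complement: ~0x36c6
Checksum = 0xc939


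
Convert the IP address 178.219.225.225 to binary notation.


178 = 10110010
219 = 11011011
225 = 11100001
225 = 11100001
Binary: 10110010.11011011.11100001.11100001


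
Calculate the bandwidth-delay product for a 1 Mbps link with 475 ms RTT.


BDP = bandwidth * RTT
= 1 Mbps * 475 ms
= 1 * 1e6 * 475 / 1000 bits
= 475000 bits
= 59375 bytes
= 57.9834 KB
BDP = 475000 bits (59375 bytes)


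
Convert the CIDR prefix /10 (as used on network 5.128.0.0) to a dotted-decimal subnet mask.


/10 means 10 network bits, 22 host bits
Binary: 11111111110000000000000000000000
Mask: 255.192.0.0


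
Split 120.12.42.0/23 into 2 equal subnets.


New prefix = 23 + 1 = 24
Each subnet has 256 addresses
  120.12.42.0/24
  120.12.43.0/24
Subnets: 120.12.42.0/24, 120.12.43.0/24


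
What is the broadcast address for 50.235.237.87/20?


Network: 50.235.224.0/20
Host bits = 12
Set all host bits to 1:
Broadcast: 50.235.239.255


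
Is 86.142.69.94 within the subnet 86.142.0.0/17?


Subnet network: 86.142.0.0
Test IP AND mask: 86.142.0.0
Yes, 86.142.69.94 is in 86.142.0.0/17


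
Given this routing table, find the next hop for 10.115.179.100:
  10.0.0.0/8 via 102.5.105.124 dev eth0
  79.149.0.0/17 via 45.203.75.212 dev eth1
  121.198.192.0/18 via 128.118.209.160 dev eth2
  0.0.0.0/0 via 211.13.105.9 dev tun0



Longest prefix match for 10.115.179.100:
  /8 10.0.0.0: MATCH
  /17 79.149.0.0: no
  /18 121.198.192.0: no
  /0 0.0.0.0: MATCH
Selected: next-hop 102.5.105.124 via eth0 (matched /8)


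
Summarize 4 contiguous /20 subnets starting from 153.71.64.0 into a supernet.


Original prefix: /20
Number of subnets: 4 = 2^2
New prefix = 20 - 2 = 18
Supernet: 153.71.64.0/18


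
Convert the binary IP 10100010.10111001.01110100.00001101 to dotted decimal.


10100010 = 162
10111001 = 185
01110100 = 116
00001101 = 13
IP: 162.185.116.13


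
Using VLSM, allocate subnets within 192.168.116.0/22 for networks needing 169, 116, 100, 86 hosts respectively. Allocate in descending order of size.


169 hosts -> /24 (254 usable): 192.168.116.0/24
116 hosts -> /25 (126 usable): 192.168.117.0/25
100 hosts -> /25 (126 usable): 192.168.117.128/25
86 hosts -> /25 (126 usable): 192.168.118.0/25
Allocation: 192.168.116.0/24 (169 hosts, 254 usable); 192.168.117.0/25 (116 hosts, 126 usable); 192.168.117.128/25 (100 hosts, 126 usable); 192.168.118.0/25 (86 hosts, 126 usable)


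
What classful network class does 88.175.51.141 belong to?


First octet: 88
Binary: 01011000
0xxxxxxx -> Class A (1-126)
Class A, default mask 255.0.0.0 (/8)


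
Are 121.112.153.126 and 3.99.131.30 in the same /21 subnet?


Mask: 255.255.248.0
121.112.153.126 AND mask = 121.112.152.0
3.99.131.30 AND mask = 3.99.128.0
No, different subnets (121.112.152.0 vs 3.99.128.0)


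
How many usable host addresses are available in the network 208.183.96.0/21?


Host bits = 32 - 21 = 11
Total addresses = 2^11 = 2048
Usable = total - 2 (network and broadcast)
Usable hosts: 2046


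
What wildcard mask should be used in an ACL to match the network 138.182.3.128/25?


Subnet mask: 255.255.255.128
Wildcard = 255.255.255.255 - subnet mask
255 - 255 = 0
255 - 255 = 0
255 - 255 = 0
255 - 128 = 127
Wildcard: 0.0.0.127


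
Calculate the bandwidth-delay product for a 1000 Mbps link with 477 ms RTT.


BDP = bandwidth * RTT
= 1000 Mbps * 477 ms
= 1000 * 1e6 * 477 / 1000 bits
= 477000000 bits
= 59625000 bytes
= 58227.5391 KB
BDP = 477000000 bits (59625000 bytes)


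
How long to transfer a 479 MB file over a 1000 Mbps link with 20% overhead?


Effective throughput = 1000 * (1 - 20/100) = 800 Mbps
File size in Mb = 479 * 8 = 3832 Mb
Time = 3832 / 800
Time = 4.79 seconds


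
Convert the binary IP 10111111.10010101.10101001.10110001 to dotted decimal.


10111111 = 191
10010101 = 149
10101001 = 169
10110001 = 177
IP: 191.149.169.177


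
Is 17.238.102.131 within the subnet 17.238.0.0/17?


Subnet network: 17.238.0.0
Test IP AND mask: 17.238.0.0
Yes, 17.238.102.131 is in 17.238.0.0/17


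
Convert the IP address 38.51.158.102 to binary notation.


38 = 00100110
51 = 00110011
158 = 10011110
102 = 01100110
Binary: 00100110.00110011.10011110.01100110


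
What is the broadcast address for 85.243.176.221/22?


Network: 85.243.176.0/22
Host bits = 10
Set all host bits to 1:
Broadcast: 85.243.179.255


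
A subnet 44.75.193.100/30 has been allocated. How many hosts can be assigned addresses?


Host bits = 32 - 30 = 2
Total addresses = 2^2 = 4
Usable = total - 2 (network and broadcast)
Usable hosts: 2


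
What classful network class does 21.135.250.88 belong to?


First octet: 21
Binary: 00010101
0xxxxxxx -> Class A (1-126)
Class A, default mask 255.0.0.0 (/8)


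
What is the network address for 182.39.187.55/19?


IP:   10110110.00100111.10111011.00110111
Mask: 11111111.11111111.11100000.00000000
AND operation:
Net:  10110110.00100111.10100000.00000000
Network: 182.39.160.0/19


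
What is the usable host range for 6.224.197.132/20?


Network: 6.224.192.0
Broadcast: 6.224.207.255
First usable = network + 1
Last usable = broadcast - 1
Range: 6.224.192.1 to 6.224.207.254


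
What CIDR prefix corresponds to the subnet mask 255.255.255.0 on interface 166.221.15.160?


Binary: 11111111.11111111.11111111.00000000
Count leading 1s
Prefix: /24


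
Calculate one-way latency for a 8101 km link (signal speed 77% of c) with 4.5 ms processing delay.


Speed = 0.77 * 3e5 km/s = 231000 km/s
Propagation delay = 8101 / 231000 = 0.0351 s = 35.0693 ms
Processing delay = 4.5 ms
Total one-way latency = 39.5693 ms


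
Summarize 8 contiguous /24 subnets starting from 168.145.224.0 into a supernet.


Original prefix: /24
Number of subnets: 8 = 2^3
New prefix = 24 - 3 = 21
Supernet: 168.145.224.0/21


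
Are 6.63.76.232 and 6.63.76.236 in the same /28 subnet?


Mask: 255.255.255.240
6.63.76.232 AND mask = 6.63.76.224
6.63.76.236 AND mask = 6.63.76.224
Yes, same subnet (6.63.76.224)


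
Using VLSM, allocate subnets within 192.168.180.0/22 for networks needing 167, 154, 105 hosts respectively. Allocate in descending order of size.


167 hosts -> /24 (254 usable): 192.168.180.0/24
154 hosts -> /24 (254 usable): 192.168.181.0/24
105 hosts -> /25 (126 usable): 192.168.182.0/25
Allocation: 192.168.180.0/24 (167 hosts, 254 usable); 192.168.181.0/24 (154 hosts, 254 usable); 192.168.182.0/25 (105 hosts, 126 usable)


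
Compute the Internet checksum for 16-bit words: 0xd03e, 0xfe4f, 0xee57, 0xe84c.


Sum all words (with carry folding):
+ 0xd03e = 0xd03e
+ 0xfe4f = 0xce8e
+ 0xee57 = 0xbce6
+ 0xe84c = 0xa533
One's complement: ~0xa533
Checksum = 0x5acc


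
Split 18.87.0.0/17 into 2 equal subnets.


New prefix = 17 + 1 = 18
Each subnet has 16384 addresses
  18.87.0.0/18
  18.87.64.0/18
Subnets: 18.87.0.0/18, 18.87.64.0/18


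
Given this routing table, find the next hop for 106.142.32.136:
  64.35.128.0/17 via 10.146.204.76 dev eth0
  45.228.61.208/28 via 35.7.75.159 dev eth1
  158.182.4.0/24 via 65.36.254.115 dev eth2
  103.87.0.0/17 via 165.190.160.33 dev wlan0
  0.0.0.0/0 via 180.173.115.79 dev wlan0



Longest prefix match for 106.142.32.136:
  /17 64.35.128.0: no
  /28 45.228.61.208: no
  /24 158.182.4.0: no
  /17 103.87.0.0: no
  /0 0.0.0.0: MATCH
Selected: next-hop 180.173.115.79 via wlan0 (matched /0)


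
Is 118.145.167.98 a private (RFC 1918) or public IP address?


RFC 1918 private ranges:
  10.0.0.0/8 (10.0.0.0 - 10.255.255.255)
  172.16.0.0/12 (172.16.0.0 - 172.31.255.255)
  192.168.0.0/16 (192.168.0.0 - 192.168.255.255)
Public (not in any RFC 1918 range)


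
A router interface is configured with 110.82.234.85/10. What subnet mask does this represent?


/10 means 10 network bits, 22 host bits
Binary: 11111111110000000000000000000000
Mask: 255.192.0.0


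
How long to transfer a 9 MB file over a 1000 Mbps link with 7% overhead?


Effective throughput = 1000 * (1 - 7/100) = 930.0 Mbps
File size in Mb = 9 * 8 = 72 Mb
Time = 72 / 930.0
Time = 0.0774 seconds


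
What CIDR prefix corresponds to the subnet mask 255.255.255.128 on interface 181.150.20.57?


Binary: 11111111.11111111.11111111.10000000
Count leading 1s
Prefix: /25


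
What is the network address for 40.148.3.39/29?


IP:   00101000.10010100.00000011.00100111
Mask: 11111111.11111111.11111111.11111000
AND operation:
Net:  00101000.10010100.00000011.00100000
Network: 40.148.3.32/29


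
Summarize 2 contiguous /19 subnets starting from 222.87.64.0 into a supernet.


Original prefix: /19
Number of subnets: 2 = 2^1
New prefix = 19 - 1 = 18
Supernet: 222.87.64.0/18


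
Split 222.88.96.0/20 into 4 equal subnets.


New prefix = 20 + 2 = 22
Each subnet has 1024 addresses
  222.88.96.0/22
  222.88.100.0/22
  222.88.104.0/22
  222.88.108.0/22
Subnets: 222.88.96.0/22, 222.88.100.0/22, 222.88.104.0/22, 222.88.108.0/22


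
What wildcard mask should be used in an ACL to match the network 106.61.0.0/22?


Subnet mask: 255.255.252.0
Wildcard = 255.255.255.255 - subnet mask
255 - 255 = 0
255 - 255 = 0
255 - 252 = 3
255 - 0 = 255
Wildcard: 0.0.3.255


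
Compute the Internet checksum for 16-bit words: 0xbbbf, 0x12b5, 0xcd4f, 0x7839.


Sum all words (with carry folding):
+ 0xbbbf = 0xbbbf
+ 0x12b5 = 0xce74
+ 0xcd4f = 0x9bc4
+ 0x7839 = 0x13fe
One's complement: ~0x13fe
Checksum = 0xec01


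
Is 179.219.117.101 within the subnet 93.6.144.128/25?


Subnet network: 93.6.144.128
Test IP AND mask: 179.219.117.0
No, 179.219.117.101 is not in 93.6.144.128/25


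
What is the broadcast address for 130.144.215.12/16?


Network: 130.144.0.0/16
Host bits = 16
Set all host bits to 1:
Broadcast: 130.144.255.255


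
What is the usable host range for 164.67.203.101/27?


Network: 164.67.203.96
Broadcast: 164.67.203.127
First usable = network + 1
Last usable = broadcast - 1
Range: 164.67.203.97 to 164.67.203.126


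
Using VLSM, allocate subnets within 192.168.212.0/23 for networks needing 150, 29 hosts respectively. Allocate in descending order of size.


150 hosts -> /24 (254 usable): 192.168.212.0/24
29 hosts -> /27 (30 usable): 192.168.213.0/27
Allocation: 192.168.212.0/24 (150 hosts, 254 usable); 192.168.213.0/27 (29 hosts, 30 usable)


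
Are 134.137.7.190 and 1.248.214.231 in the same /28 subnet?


Mask: 255.255.255.240
134.137.7.190 AND mask = 134.137.7.176
1.248.214.231 AND mask = 1.248.214.224
No, different subnets (134.137.7.176 vs 1.248.214.224)


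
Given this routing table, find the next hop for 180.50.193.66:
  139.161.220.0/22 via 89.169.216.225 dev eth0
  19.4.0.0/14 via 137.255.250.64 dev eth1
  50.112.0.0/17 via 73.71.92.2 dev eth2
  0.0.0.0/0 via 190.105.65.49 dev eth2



Longest prefix match for 180.50.193.66:
  /22 139.161.220.0: no
  /14 19.4.0.0: no
  /17 50.112.0.0: no
  /0 0.0.0.0: MATCH
Selected: next-hop 190.105.65.49 via eth2 (matched /0)


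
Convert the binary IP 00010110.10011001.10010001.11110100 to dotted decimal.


00010110 = 22
10011001 = 153
10010001 = 145
11110100 = 244
IP: 22.153.145.244


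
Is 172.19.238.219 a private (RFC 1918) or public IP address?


RFC 1918 private ranges:
  10.0.0.0/8 (10.0.0.0 - 10.255.255.255)
  172.16.0.0/12 (172.16.0.0 - 172.31.255.255)
  192.168.0.0/16 (192.168.0.0 - 192.168.255.255)
Private (in 172.16.0.0/12)


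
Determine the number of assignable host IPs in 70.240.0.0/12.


Host bits = 32 - 12 = 20
Total addresses = 2^20 = 1048576
Usable = total - 2 (network and broadcast)
Usable hosts: 1048574


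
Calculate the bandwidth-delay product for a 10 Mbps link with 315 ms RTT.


BDP = bandwidth * RTT
= 10 Mbps * 315 ms
= 10 * 1e6 * 315 / 1000 bits
= 3150000 bits
= 393750 bytes
= 384.5215 KB
BDP = 3150000 bits (393750 bytes)


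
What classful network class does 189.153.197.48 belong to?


First octet: 189
Binary: 10111101
10xxxxxx -> Class B (128-191)
Class B, default mask 255.255.0.0 (/16)


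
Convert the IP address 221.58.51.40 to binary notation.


221 = 11011101
58 = 00111010
51 = 00110011
40 = 00101000
Binary: 11011101.00111010.00110011.00101000


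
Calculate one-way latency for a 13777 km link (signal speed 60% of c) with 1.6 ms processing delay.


Speed = 0.6 * 3e5 km/s = 180000 km/s
Propagation delay = 13777 / 180000 = 0.0765 s = 76.5389 ms
Processing delay = 1.6 ms
Total one-way latency = 78.1389 ms


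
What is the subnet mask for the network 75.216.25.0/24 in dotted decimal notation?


/24 means 24 network bits, 8 host bits
Binary: 11111111111111111111111100000000
Mask: 255.255.255.0


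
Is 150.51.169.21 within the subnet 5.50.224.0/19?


Subnet network: 5.50.224.0
Test IP AND mask: 150.51.160.0
No, 150.51.169.21 is not in 5.50.224.0/19


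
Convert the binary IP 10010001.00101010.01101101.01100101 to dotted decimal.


10010001 = 145
00101010 = 42
01101101 = 109
01100101 = 101
IP: 145.42.109.101


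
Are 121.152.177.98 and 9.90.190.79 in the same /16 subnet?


Mask: 255.255.0.0
121.152.177.98 AND mask = 121.152.0.0
9.90.190.79 AND mask = 9.90.0.0
No, different subnets (121.152.0.0 vs 9.90.0.0)


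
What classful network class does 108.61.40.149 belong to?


First octet: 108
Binary: 01101100
0xxxxxxx -> Class A (1-126)
Class A, default mask 255.0.0.0 (/8)


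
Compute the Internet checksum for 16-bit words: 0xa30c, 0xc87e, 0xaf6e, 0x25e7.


Sum all words (with carry folding):
+ 0xa30c = 0xa30c
+ 0xc87e = 0x6b8b
+ 0xaf6e = 0x1afa
+ 0x25e7 = 0x40e1
One's complement: ~0x40e1
Checksum = 0xbf1e


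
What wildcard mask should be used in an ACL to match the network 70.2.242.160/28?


Subnet mask: 255.255.255.240
Wildcard = 255.255.255.255 - subnet mask
255 - 255 = 0
255 - 255 = 0
255 - 255 = 0
255 - 240 = 15
Wildcard: 0.0.0.15


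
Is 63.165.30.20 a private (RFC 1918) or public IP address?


RFC 1918 private ranges:
  10.0.0.0/8 (10.0.0.0 - 10.255.255.255)
  172.16.0.0/12 (172.16.0.0 - 172.31.255.255)
  192.168.0.0/16 (192.168.0.0 - 192.168.255.255)
Public (not in any RFC 1918 range)


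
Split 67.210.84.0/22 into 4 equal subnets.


New prefix = 22 + 2 = 24
Each subnet has 256 addresses
  67.210.84.0/24
  67.210.85.0/24
  67.210.86.0/24
  67.210.87.0/24
Subnets: 67.210.84.0/24, 67.210.85.0/24, 67.210.86.0/24, 67.210.87.0/24


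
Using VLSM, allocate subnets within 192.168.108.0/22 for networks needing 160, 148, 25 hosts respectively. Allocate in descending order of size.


160 hosts -> /24 (254 usable): 192.168.108.0/24
148 hosts -> /24 (254 usable): 192.168.109.0/24
25 hosts -> /27 (30 usable): 192.168.110.0/27
Allocation: 192.168.108.0/24 (160 hosts, 254 usable); 192.168.109.0/24 (148 hosts, 254 usable); 192.168.110.0/27 (25 hosts, 30 usable)


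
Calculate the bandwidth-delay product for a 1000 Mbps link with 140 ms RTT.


BDP = bandwidth * RTT
= 1000 Mbps * 140 ms
= 1000 * 1e6 * 140 / 1000 bits
= 140000000 bits
= 17500000 bytes
= 17089.8438 KB
BDP = 140000000 bits (17500000 bytes)


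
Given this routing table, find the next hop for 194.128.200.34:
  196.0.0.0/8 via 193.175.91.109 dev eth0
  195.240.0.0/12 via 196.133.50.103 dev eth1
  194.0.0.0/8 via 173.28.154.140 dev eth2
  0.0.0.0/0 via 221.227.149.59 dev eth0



Longest prefix match for 194.128.200.34:
  /8 196.0.0.0: no
  /12 195.240.0.0: no
  /8 194.0.0.0: MATCH
  /0 0.0.0.0: MATCH
Selected: next-hop 173.28.154.140 via eth2 (matched /8)


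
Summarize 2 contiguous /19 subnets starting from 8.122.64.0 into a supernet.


Original prefix: /19
Number of subnets: 2 = 2^1
New prefix = 19 - 1 = 18
Supernet: 8.122.64.0/18


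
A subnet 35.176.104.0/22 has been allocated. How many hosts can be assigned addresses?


Host bits = 32 - 22 = 10
Total addresses = 2^10 = 1024
Usable = total - 2 (network and broadcast)
Usable hosts: 1022


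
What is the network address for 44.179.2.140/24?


IP:   00101100.10110011.00000010.10001100
Mask: 11111111.11111111.11111111.00000000
AND operation:
Net:  00101100.10110011.00000010.00000000
Network: 44.179.2.0/24


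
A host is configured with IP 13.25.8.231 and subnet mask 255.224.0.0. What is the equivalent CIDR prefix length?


Binary: 11111111.11100000.00000000.00000000
Count leading 1s
Prefix: /11


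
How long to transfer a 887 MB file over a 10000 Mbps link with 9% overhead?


Effective throughput = 10000 * (1 - 9/100) = 9100 Mbps
File size in Mb = 887 * 8 = 7096 Mb
Time = 7096 / 9100
Time = 0.7798 seconds


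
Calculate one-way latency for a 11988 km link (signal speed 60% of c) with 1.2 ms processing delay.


Speed = 0.6 * 3e5 km/s = 180000 km/s
Propagation delay = 11988 / 180000 = 0.0666 s = 66.6 ms
Processing delay = 1.2 ms
Total one-way latency = 67.8 ms


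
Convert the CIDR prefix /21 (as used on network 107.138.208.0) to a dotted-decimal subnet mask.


/21 means 21 network bits, 11 host bits
Binary: 11111111111111111111100000000000
Mask: 255.255.248.0


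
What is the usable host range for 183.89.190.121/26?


Network: 183.89.190.64
Broadcast: 183.89.190.127
First usable = network + 1
Last usable = broadcast - 1
Range: 183.89.190.65 to 183.89.190.126


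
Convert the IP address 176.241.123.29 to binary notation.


176 = 10110000
241 = 11110001
123 = 01111011
29 = 00011101
Binary: 10110000.11110001.01111011.00011101


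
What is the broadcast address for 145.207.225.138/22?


Network: 145.207.224.0/22
Host bits = 10
Set all host bits to 1:
Broadcast: 145.207.227.255


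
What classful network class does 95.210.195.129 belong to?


First octet: 95
Binary: 01011111
0xxxxxxx -> Class A (1-126)
Class A, default mask 255.0.0.0 (/8)


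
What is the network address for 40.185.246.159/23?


IP:   00101000.10111001.11110110.10011111
Mask: 11111111.11111111.11111110.00000000
AND operation:
Net:  00101000.10111001.11110110.00000000
Network: 40.185.246.0/23


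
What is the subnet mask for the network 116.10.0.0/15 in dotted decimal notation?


/15 means 15 network bits, 17 host bits
Binary: 11111111111111100000000000000000
Mask: 255.254.0.0


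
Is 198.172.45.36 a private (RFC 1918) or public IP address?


RFC 1918 private ranges:
  10.0.0.0/8 (10.0.0.0 - 10.255.255.255)
  172.16.0.0/12 (172.16.0.0 - 172.31.255.255)
  192.168.0.0/16 (192.168.0.0 - 192.168.255.255)
Public (not in any RFC 1918 range)


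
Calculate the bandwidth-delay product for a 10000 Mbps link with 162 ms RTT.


BDP = bandwidth * RTT
= 10000 Mbps * 162 ms
= 10000 * 1e6 * 162 / 1000 bits
= 1620000000 bits
= 202500000 bytes
= 197753.9062 KB
BDP = 1620000000 bits (202500000 bytes)


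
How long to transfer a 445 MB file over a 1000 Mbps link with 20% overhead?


Effective throughput = 1000 * (1 - 20/100) = 800 Mbps
File size in Mb = 445 * 8 = 3560 Mb
Time = 3560 / 800
Time = 4.45 seconds


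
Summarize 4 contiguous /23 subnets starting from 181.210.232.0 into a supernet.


Original prefix: /23
Number of subnets: 4 = 2^2
New prefix = 23 - 2 = 21
Supernet: 181.210.232.0/21


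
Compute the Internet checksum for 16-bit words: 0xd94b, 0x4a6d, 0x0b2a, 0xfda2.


Sum all words (with carry folding):
+ 0xd94b = 0xd94b
+ 0x4a6d = 0x23b9
+ 0x0b2a = 0x2ee3
+ 0xfda2 = 0x2c86
One's complement: ~0x2c86
Checksum = 0xd379


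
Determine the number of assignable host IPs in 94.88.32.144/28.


Host bits = 32 - 28 = 4
Total addresses = 2^4 = 16
Usable = total - 2 (network and broadcast)
Usable hosts: 14


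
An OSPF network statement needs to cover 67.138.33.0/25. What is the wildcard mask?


Subnet mask: 255.255.255.128
Wildcard = 255.255.255.255 - subnet mask
255 - 255 = 0
255 - 255 = 0
255 - 255 = 0
255 - 128 = 127
Wildcard: 0.0.0.127


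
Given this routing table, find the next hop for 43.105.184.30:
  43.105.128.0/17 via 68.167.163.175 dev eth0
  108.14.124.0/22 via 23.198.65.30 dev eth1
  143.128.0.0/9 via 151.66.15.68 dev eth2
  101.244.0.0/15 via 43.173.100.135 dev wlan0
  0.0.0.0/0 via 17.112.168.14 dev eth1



Longest prefix match for 43.105.184.30:
  /17 43.105.128.0: MATCH
  /22 108.14.124.0: no
  /9 143.128.0.0: no
  /15 101.244.0.0: no
  /0 0.0.0.0: MATCH
Selected: next-hop 68.167.163.175 via eth0 (matched /17)


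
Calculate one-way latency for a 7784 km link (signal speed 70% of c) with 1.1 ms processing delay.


Speed = 0.7 * 3e5 km/s = 210000 km/s
Propagation delay = 7784 / 210000 = 0.0371 s = 37.0667 ms
Processing delay = 1.1 ms
Total one-way latency = 38.1667 ms


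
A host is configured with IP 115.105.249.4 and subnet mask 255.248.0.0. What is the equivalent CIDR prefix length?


Binary: 11111111.11111000.00000000.00000000
Count leading 1s
Prefix: /13


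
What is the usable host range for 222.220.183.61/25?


Network: 222.220.183.0
Broadcast: 222.220.183.127
First usable = network + 1
Last usable = broadcast - 1
Range: 222.220.183.1 to 222.220.183.126


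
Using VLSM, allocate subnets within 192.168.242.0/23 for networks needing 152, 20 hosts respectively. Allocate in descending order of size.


152 hosts -> /24 (254 usable): 192.168.242.0/24
20 hosts -> /27 (30 usable): 192.168.243.0/27
Allocation: 192.168.242.0/24 (152 hosts, 254 usable); 192.168.243.0/27 (20 hosts, 30 usable)


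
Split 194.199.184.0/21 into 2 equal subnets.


New prefix = 21 + 1 = 22
Each subnet has 1024 addresses
  194.199.184.0/22
  194.199.188.0/22
Subnets: 194.199.184.0/22, 194.199.188.0/22


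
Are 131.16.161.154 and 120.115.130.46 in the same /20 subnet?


Mask: 255.255.240.0
131.16.161.154 AND mask = 131.16.160.0
120.115.130.46 AND mask = 120.115.128.0
No, different subnets (131.16.160.0 vs 120.115.128.0)


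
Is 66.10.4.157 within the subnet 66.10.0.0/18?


Subnet network: 66.10.0.0
Test IP AND mask: 66.10.0.0
Yes, 66.10.4.157 is in 66.10.0.0/18


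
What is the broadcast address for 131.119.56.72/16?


Network: 131.119.0.0/16
Host bits = 16
Set all host bits to 1:
Broadcast: 131.119.255.255


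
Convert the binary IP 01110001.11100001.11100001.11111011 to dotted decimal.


01110001 = 113
11100001 = 225
11100001 = 225
11111011 = 251
IP: 113.225.225.251


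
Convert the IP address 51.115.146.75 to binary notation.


51 = 00110011
115 = 01110011
146 = 10010010
75 = 01001011
Binary: 00110011.01110011.10010010.01001011


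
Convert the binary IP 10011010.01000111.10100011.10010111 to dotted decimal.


10011010 = 154
01000111 = 71
10100011 = 163
10010111 = 151
IP: 154.71.163.151


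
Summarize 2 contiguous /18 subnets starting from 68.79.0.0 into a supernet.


Original prefix: /18
Number of subnets: 2 = 2^1
New prefix = 18 - 1 = 17
Supernet: 68.79.0.0/17


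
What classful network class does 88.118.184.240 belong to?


First octet: 88
Binary: 01011000
0xxxxxxx -> Class A (1-126)
Class A, default mask 255.0.0.0 (/8)


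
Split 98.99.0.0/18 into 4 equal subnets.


New prefix = 18 + 2 = 20
Each subnet has 4096 addresses
  98.99.0.0/20
  98.99.16.0/20
  98.99.32.0/20
  98.99.48.0/20
Subnets: 98.99.0.0/20, 98.99.16.0/20, 98.99.32.0/20, 98.99.48.0/20


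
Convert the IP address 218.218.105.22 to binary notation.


218 = 11011010
218 = 11011010
105 = 01101001
22 = 00010110
Binary: 11011010.11011010.01101001.00010110


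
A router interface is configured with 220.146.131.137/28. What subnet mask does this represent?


/28 means 28 network bits, 4 host bits
Binary: 11111111111111111111111111110000
Mask: 255.255.255.240


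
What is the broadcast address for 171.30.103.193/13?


Network: 171.24.0.0/13
Host bits = 19
Set all host bits to 1:
Broadcast: 171.31.255.255


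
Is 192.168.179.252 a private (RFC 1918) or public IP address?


RFC 1918 private ranges:
  10.0.0.0/8 (10.0.0.0 - 10.255.255.255)
  172.16.0.0/12 (172.16.0.0 - 172.31.255.255)
  192.168.0.0/16 (192.168.0.0 - 192.168.255.255)
Private (in 192.168.0.0/16)


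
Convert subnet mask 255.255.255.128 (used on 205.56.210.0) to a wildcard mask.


Subnet mask: 255.255.255.128
Wildcard = 255.255.255.255 - subnet mask
255 - 255 = 0
255 - 255 = 0
255 - 255 = 0
255 - 128 = 127
Wildcard: 0.0.0.127


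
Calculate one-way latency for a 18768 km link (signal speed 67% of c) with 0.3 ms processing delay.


Speed = 0.67 * 3e5 km/s = 201000 km/s
Propagation delay = 18768 / 201000 = 0.0934 s = 93.3731 ms
Processing delay = 0.3 ms
Total one-way latency = 93.6731 ms


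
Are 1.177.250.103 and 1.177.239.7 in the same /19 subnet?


Mask: 255.255.224.0
1.177.250.103 AND mask = 1.177.224.0
1.177.239.7 AND mask = 1.177.224.0
Yes, same subnet (1.177.224.0)


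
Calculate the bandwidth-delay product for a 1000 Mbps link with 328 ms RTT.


BDP = bandwidth * RTT
= 1000 Mbps * 328 ms
= 1000 * 1e6 * 328 / 1000 bits
= 328000000 bits
= 41000000 bytes
= 40039.0625 KB
BDP = 328000000 bits (41000000 bytes)


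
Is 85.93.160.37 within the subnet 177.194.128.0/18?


Subnet network: 177.194.128.0
Test IP AND mask: 85.93.128.0
No, 85.93.160.37 is not in 177.194.128.0/18


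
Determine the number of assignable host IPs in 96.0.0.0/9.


Host bits = 32 - 9 = 23
Total addresses = 2^23 = 8388608
Usable = total - 2 (network and broadcast)
Usable hosts: 8388606


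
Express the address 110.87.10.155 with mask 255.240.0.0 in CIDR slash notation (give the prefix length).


Binary: 11111111.11110000.00000000.00000000
Count leading 1s
Prefix: /12


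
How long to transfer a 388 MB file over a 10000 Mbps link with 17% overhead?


Effective throughput = 10000 * (1 - 17/100) = 8300 Mbps
File size in Mb = 388 * 8 = 3104 Mb
Time = 3104 / 8300
Time = 0.374 seconds


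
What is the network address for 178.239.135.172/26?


IP:   10110010.11101111.10000111.10101100
Mask: 11111111.11111111.11111111.11000000
AND operation:
Net:  10110010.11101111.10000111.10000000
Network: 178.239.135.128/26


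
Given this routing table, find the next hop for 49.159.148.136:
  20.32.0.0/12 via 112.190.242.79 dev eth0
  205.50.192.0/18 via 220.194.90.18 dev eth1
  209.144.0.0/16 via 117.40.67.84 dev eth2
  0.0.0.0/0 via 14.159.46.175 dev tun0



Longest prefix match for 49.159.148.136:
  /12 20.32.0.0: no
  /18 205.50.192.0: no
  /16 209.144.0.0: no
  /0 0.0.0.0: MATCH
Selected: next-hop 14.159.46.175 via tun0 (matched /0)


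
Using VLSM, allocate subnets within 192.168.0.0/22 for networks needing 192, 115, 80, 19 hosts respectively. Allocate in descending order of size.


192 hosts -> /24 (254 usable): 192.168.0.0/24
115 hosts -> /25 (126 usable): 192.168.1.0/25
80 hosts -> /25 (126 usable): 192.168.1.128/25
19 hosts -> /27 (30 usable): 192.168.2.0/27
Allocation: 192.168.0.0/24 (192 hosts, 254 usable); 192.168.1.0/25 (115 hosts, 126 usable); 192.168.1.128/25 (80 hosts, 126 usable); 192.168.2.0/27 (19 hosts, 30 usable)


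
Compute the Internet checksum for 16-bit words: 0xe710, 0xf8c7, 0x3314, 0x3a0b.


Sum all words (with carry folding):
+ 0xe710 = 0xe710
+ 0xf8c7 = 0xdfd8
+ 0x3314 = 0x12ed
+ 0x3a0b = 0x4cf8
One's complement: ~0x4cf8
Checksum = 0xb307


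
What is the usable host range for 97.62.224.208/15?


Network: 97.62.0.0
Broadcast: 97.63.255.255
First usable = network + 1
Last usable = broadcast - 1
Range: 97.62.0.1 to 97.63.255.254


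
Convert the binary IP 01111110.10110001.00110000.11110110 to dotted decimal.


01111110 = 126
10110001 = 177
00110000 = 48
11110110 = 246
IP: 126.177.48.246


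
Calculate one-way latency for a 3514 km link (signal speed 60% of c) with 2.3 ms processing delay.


Speed = 0.6 * 3e5 km/s = 180000 km/s
Propagation delay = 3514 / 180000 = 0.0195 s = 19.5222 ms
Processing delay = 2.3 ms
Total one-way latency = 21.8222 ms


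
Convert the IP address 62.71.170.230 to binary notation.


62 = 00111110
71 = 01000111
170 = 10101010
230 = 11100110
Binary: 00111110.01000111.10101010.11100110


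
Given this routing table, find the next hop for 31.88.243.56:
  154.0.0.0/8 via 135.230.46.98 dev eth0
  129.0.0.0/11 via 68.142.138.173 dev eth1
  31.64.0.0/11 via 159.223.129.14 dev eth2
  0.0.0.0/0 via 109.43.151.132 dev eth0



Longest prefix match for 31.88.243.56:
  /8 154.0.0.0: no
  /11 129.0.0.0: no
  /11 31.64.0.0: MATCH
  /0 0.0.0.0: MATCH
Selected: next-hop 159.223.129.14 via eth2 (matched /11)


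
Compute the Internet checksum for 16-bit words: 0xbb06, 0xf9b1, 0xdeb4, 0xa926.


Sum all words (with carry folding):
+ 0xbb06 = 0xbb06
+ 0xf9b1 = 0xb4b8
+ 0xdeb4 = 0x936d
+ 0xa926 = 0x3c94
One's complement: ~0x3c94
Checksum = 0xc36b


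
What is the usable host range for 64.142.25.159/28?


Network: 64.142.25.144
Broadcast: 64.142.25.159
First usable = network + 1
Last usable = broadcast - 1
Range: 64.142.25.145 to 64.142.25.158


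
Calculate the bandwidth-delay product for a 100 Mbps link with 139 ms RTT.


BDP = bandwidth * RTT
= 100 Mbps * 139 ms
= 100 * 1e6 * 139 / 1000 bits
= 13900000 bits
= 1737500 bytes
= 1696.7773 KB
BDP = 13900000 bits (1737500 bytes)


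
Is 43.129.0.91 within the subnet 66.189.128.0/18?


Subnet network: 66.189.128.0
Test IP AND mask: 43.129.0.0
No, 43.129.0.91 is not in 66.189.128.0/18


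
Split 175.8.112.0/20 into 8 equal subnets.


New prefix = 20 + 3 = 23
Each subnet has 512 addresses
  175.8.112.0/23
  175.8.114.0/23
  175.8.116.0/23
  175.8.118.0/23
  175.8.120.0/23
  175.8.122.0/23
  175.8.124.0/23
  175.8.126.0/23
Subnets: 175.8.112.0/23, 175.8.114.0/23, 175.8.116.0/23, 175.8.118.0/23, 175.8.120.0/23, 175.8.122.0/23, 175.8.124.0/23, 175.8.126.0/23


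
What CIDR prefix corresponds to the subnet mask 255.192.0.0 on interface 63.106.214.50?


Binary: 11111111.11000000.00000000.00000000
Count leading 1s
Prefix: /10


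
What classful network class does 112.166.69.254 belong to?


First octet: 112
Binary: 01110000
0xxxxxxx -> Class A (1-126)
Class A, default mask 255.0.0.0 (/8)


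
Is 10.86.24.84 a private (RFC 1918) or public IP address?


RFC 1918 private ranges:
  10.0.0.0/8 (10.0.0.0 - 10.255.255.255)
  172.16.0.0/12 (172.16.0.0 - 172.31.255.255)
  192.168.0.0/16 (192.168.0.0 - 192.168.255.255)
Private (in 10.0.0.0/8)


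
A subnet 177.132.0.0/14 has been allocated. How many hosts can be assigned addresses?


Host bits = 32 - 14 = 18
Total addresses = 2^18 = 262144
Usable = total - 2 (network and broadcast)
Usable hosts: 262142


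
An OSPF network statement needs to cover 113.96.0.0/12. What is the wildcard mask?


Subnet mask: 255.240.0.0
Wildcard = 255.255.255.255 - subnet mask
255 - 255 = 0
255 - 240 = 15
255 - 0 = 255
255 - 0 = 255
Wildcard: 0.15.255.255


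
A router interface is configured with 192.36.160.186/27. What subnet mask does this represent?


/27 means 27 network bits, 5 host bits
Binary: 11111111111111111111111111100000
Mask: 255.255.255.224


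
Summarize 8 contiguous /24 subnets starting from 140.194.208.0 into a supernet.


Original prefix: /24
Number of subnets: 8 = 2^3
New prefix = 24 - 3 = 21
Supernet: 140.194.208.0/21


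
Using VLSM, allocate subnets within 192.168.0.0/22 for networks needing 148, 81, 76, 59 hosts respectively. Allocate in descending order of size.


148 hosts -> /24 (254 usable): 192.168.0.0/24
81 hosts -> /25 (126 usable): 192.168.1.0/25
76 hosts -> /25 (126 usable): 192.168.1.128/25
59 hosts -> /26 (62 usable): 192.168.2.0/26
Allocation: 192.168.0.0/24 (148 hosts, 254 usable); 192.168.1.0/25 (81 hosts, 126 usable); 192.168.1.128/25 (76 hosts, 126 usable); 192.168.2.0/26 (59 hosts, 62 usable)


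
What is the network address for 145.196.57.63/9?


IP:   10010001.11000100.00111001.00111111
Mask: 11111111.10000000.00000000.00000000
AND operation:
Net:  10010001.10000000.00000000.00000000
Network: 145.128.0.0/9


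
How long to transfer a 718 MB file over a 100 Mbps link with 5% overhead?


Effective throughput = 100 * (1 - 5/100) = 95 Mbps
File size in Mb = 718 * 8 = 5744 Mb
Time = 5744 / 95
Time = 60.4632 seconds


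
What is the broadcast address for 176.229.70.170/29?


Network: 176.229.70.168/29
Host bits = 3
Set all host bits to 1:
Broadcast: 176.229.70.175


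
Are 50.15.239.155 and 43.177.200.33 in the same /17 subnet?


Mask: 255.255.128.0
50.15.239.155 AND mask = 50.15.128.0
43.177.200.33 AND mask = 43.177.128.0
No, different subnets (50.15.128.0 vs 43.177.128.0)


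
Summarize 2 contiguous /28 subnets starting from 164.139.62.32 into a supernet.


Original prefix: /28
Number of subnets: 2 = 2^1
New prefix = 28 - 1 = 27
Supernet: 164.139.62.32/27


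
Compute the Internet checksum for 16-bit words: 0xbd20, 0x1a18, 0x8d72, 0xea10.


Sum all words (with carry folding):
+ 0xbd20 = 0xbd20
+ 0x1a18 = 0xd738
+ 0x8d72 = 0x64ab
+ 0xea10 = 0x4ebc
One's complement: ~0x4ebc
Checksum = 0xb143


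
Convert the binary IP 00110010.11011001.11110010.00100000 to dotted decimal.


00110010 = 50
11011001 = 217
11110010 = 242
00100000 = 32
IP: 50.217.242.32


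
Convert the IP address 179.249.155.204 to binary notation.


179 = 10110011
249 = 11111001
155 = 10011011
204 = 11001100
Binary: 10110011.11111001.10011011.11001100


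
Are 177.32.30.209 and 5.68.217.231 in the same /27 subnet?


Mask: 255.255.255.224
177.32.30.209 AND mask = 177.32.30.192
5.68.217.231 AND mask = 5.68.217.224
No, different subnets (177.32.30.192 vs 5.68.217.224)


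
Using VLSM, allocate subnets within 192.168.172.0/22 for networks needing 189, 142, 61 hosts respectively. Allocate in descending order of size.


189 hosts -> /24 (254 usable): 192.168.172.0/24
142 hosts -> /24 (254 usable): 192.168.173.0/24
61 hosts -> /26 (62 usable): 192.168.174.0/26
Allocation: 192.168.172.0/24 (189 hosts, 254 usable); 192.168.173.0/24 (142 hosts, 254 usable); 192.168.174.0/26 (61 hosts, 62 usable)


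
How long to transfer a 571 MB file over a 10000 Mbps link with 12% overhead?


Effective throughput = 10000 * (1 - 12/100) = 8800 Mbps
File size in Mb = 571 * 8 = 4568 Mb
Time = 4568 / 8800
Time = 0.5191 seconds


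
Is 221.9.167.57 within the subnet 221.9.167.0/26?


Subnet network: 221.9.167.0
Test IP AND mask: 221.9.167.0
Yes, 221.9.167.57 is in 221.9.167.0/26


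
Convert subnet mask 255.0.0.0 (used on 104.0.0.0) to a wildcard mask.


Subnet mask: 255.0.0.0
Wildcard = 255.255.255.255 - subnet mask
255 - 255 = 0
255 - 0 = 255
255 - 0 = 255
255 - 0 = 255
Wildcard: 0.255.255.255


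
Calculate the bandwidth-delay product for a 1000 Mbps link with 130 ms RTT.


BDP = bandwidth * RTT
= 1000 Mbps * 130 ms
= 1000 * 1e6 * 130 / 1000 bits
= 130000000 bits
= 16250000 bytes
= 15869.1406 KB
BDP = 130000000 bits (16250000 bytes)


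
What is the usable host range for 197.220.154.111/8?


Network: 197.0.0.0
Broadcast: 197.255.255.255
First usable = network + 1
Last usable = broadcast - 1
Range: 197.0.0.1 to 197.255.255.254


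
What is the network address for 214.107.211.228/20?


IP:   11010110.01101011.11010011.11100100
Mask: 11111111.11111111.11110000.00000000
AND operation:
Net:  11010110.01101011.11010000.00000000
Network: 214.107.208.0/20


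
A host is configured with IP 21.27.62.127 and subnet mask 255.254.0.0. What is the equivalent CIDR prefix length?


Binary: 11111111.11111110.00000000.00000000
Count leading 1s
Prefix: /15


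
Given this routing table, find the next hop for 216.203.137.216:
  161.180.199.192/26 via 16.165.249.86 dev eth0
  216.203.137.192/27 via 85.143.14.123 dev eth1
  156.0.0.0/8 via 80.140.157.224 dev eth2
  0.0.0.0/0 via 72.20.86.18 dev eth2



Longest prefix match for 216.203.137.216:
  /26 161.180.199.192: no
  /27 216.203.137.192: MATCH
  /8 156.0.0.0: no
  /0 0.0.0.0: MATCH
Selected: next-hop 85.143.14.123 via eth1 (matched /27)


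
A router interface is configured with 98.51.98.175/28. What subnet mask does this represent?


/28 means 28 network bits, 4 host bits
Binary: 11111111111111111111111111110000
Mask: 255.255.255.240


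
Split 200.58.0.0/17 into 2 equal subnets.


New prefix = 17 + 1 = 18
Each subnet has 16384 addresses
  200.58.0.0/18
  200.58.64.0/18
Subnets: 200.58.0.0/18, 200.58.64.0/18


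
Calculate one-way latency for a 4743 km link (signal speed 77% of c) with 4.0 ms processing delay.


Speed = 0.77 * 3e5 km/s = 231000 km/s
Propagation delay = 4743 / 231000 = 0.0205 s = 20.5325 ms
Processing delay = 4.0 ms
Total one-way latency = 24.5325 ms


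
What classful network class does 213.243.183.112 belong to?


First octet: 213
Binary: 11010101
110xxxxx -> Class C (192-223)
Class C, default mask 255.255.255.0 (/24)


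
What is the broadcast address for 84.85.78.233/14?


Network: 84.84.0.0/14
Host bits = 18
Set all host bits to 1:
Broadcast: 84.87.255.255


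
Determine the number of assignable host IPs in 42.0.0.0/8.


Host bits = 32 - 8 = 24
Total addresses = 2^24 = 16777216
Usable = total - 2 (network and broadcast)
Usable hosts: 16777214


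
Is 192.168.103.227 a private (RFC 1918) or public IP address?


RFC 1918 private ranges:
  10.0.0.0/8 (10.0.0.0 - 10.255.255.255)
  172.16.0.0/12 (172.16.0.0 - 172.31.255.255)
  192.168.0.0/16 (192.168.0.0 - 192.168.255.255)
Private (in 192.168.0.0/16)


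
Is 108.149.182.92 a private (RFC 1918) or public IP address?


RFC 1918 private ranges:
  10.0.0.0/8 (10.0.0.0 - 10.255.255.255)
  172.16.0.0/12 (172.16.0.0 - 172.31.255.255)
  192.168.0.0/16 (192.168.0.0 - 192.168.255.255)
Public (not in any RFC 1918 range)


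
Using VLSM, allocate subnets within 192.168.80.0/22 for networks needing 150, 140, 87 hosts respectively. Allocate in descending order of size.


150 hosts -> /24 (254 usable): 192.168.80.0/24
140 hosts -> /24 (254 usable): 192.168.81.0/24
87 hosts -> /25 (126 usable): 192.168.82.0/25
Allocation: 192.168.80.0/24 (150 hosts, 254 usable); 192.168.81.0/24 (140 hosts, 254 usable); 192.168.82.0/25 (87 hosts, 126 usable)


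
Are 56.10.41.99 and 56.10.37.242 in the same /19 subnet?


Mask: 255.255.224.0
56.10.41.99 AND mask = 56.10.32.0
56.10.37.242 AND mask = 56.10.32.0
Yes, same subnet (56.10.32.0)


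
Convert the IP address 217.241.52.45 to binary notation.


217 = 11011001
241 = 11110001
52 = 00110100
45 = 00101101
Binary: 11011001.11110001.00110100.00101101


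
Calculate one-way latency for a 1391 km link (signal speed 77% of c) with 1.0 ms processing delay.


Speed = 0.77 * 3e5 km/s = 231000 km/s
Propagation delay = 1391 / 231000 = 0.006 s = 6.0216 ms
Processing delay = 1.0 ms
Total one-way latency = 7.0216 ms


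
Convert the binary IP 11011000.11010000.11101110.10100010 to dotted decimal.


11011000 = 216
11010000 = 208
11101110 = 238
10100010 = 162
IP: 216.208.238.162


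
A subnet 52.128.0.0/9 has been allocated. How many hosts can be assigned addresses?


Host bits = 32 - 9 = 23
Total addresses = 2^23 = 8388608
Usable = total - 2 (network and broadcast)
Usable hosts: 8388606


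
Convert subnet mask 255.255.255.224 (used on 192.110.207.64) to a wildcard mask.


Subnet mask: 255.255.255.224
Wildcard = 255.255.255.255 - subnet mask
255 - 255 = 0
255 - 255 = 0
255 - 255 = 0
255 - 224 = 31
Wildcard: 0.0.0.31


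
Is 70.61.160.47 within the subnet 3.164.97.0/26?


Subnet network: 3.164.97.0
Test IP AND mask: 70.61.160.0
No, 70.61.160.47 is not in 3.164.97.0/26


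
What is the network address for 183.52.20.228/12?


IP:   10110111.00110100.00010100.11100100
Mask: 11111111.11110000.00000000.00000000
AND operation:
Net:  10110111.00110000.00000000.00000000
Network: 183.48.0.0/12
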